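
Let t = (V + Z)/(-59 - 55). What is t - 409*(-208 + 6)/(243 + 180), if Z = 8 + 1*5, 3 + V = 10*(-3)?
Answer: 1571152/8037 ≈ 195.49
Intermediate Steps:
V = -33 (V = -3 + 10*(-3) = -3 - 30 = -33)
Z = 13 (Z = 8 + 5 = 13)
t = 10/57 (t = (-33 + 13)/(-59 - 55) = -20/(-114) = -20*(-1/114) = 10/57 ≈ 0.17544)
t - 409*(-208 + 6)/(243 + 180) = 10/57 - 409*(-208 + 6)/(243 + 180) = 10/57 - (-82618)/423 = 10/57 - 409*(-202/423) = 10/57 + 82618/423 = 1571152/8037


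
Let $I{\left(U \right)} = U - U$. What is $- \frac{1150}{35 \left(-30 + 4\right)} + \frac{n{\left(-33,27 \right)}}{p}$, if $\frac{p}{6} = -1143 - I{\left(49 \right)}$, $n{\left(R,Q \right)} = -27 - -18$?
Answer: $\frac{87721}{69342} \approx 1.265$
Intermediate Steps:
$I{\left(U \right)} = 0$
$n{\left(R,Q \right)} = -9$ ($n{\left(R,Q \right)} = -27 + 18 = -9$)
$p = -6858$ ($p = 6 \left(-1143 - 0\right) = 6 \left(-1143 + 0\right) = 6 \left(-1143\right) = -6858$)
$- \frac{1150}{35 \left(-30 + 4\right)} + \frac{n{\left(-33,27 \right)}}{p} = - \frac{1150}{35 \left(-30 + 4\right)} - \frac{9}{-6858} = - \frac{1150}{35 \left(-26\right)} - - \frac{1}{762} = - \frac{1150}{-910} + \frac{1}{762} = \left(-1150\right) \left(- \frac{1}{910}\right) + \frac{1}{762} = \frac{115}{91} + \frac{1}{762} = \frac{87721}{69342}$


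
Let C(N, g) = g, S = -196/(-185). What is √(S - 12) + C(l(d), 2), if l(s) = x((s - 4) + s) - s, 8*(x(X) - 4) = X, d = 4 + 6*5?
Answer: 2 + 2*I*√93610/185 ≈ 2.0 + 3.3076*I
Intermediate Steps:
d = 34 (d = 4 + 30 = 34)
x(X) = 4 + X/8
S = 196/185 (S = -196*(-1/185) = 196/185 ≈ 1.0595)
l(s) = 7/2 - 3*s/4 (l(s) = (4 + ((s - 4) + s)/8) - s = (4 + ((-4 + s) + s)/8) - s = (4 + (-4 + 2*s)/8) - s = (4 + (-½ + s/4)) - s = (7/2 + s/4) - s = 7/2 - 3*s/4)
√(S - 12) + C(l(d), 2) = √(196/185 - 12) + 2 = √(-2024/185) + 2 = 2*I*√93610/185 + 2 = 2 + 2*I*√93610/185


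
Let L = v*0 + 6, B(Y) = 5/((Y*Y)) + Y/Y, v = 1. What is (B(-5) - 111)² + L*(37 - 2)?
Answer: 306651/25 ≈ 12266.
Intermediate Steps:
B(Y) = 1 + 5/Y² (B(Y) = 5/(Y²) + 1 = 5/Y² + 1 = 1 + 5/Y²)
L = 6 (L = 1*0 + 6 = 0 + 6 = 6)
(B(-5) - 111)² + L*(37 - 2) = ((1 + 5/(-5)²) - 111)² + 6*(37 - 2) = ((1 + 5*(1/25)) - 111)² + 6*35 = ((1 + ⅕) - 111)² + 210 = (6/5 - 111)² + 210 = (-549/5)² + 210 = 301401/25 + 210 = 306651/25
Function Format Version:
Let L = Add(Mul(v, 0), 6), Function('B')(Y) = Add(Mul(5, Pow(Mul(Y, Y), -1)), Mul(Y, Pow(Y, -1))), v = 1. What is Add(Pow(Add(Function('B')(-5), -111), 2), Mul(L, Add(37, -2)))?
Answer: Rational(306651, 25) ≈ 12266.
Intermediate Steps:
Function('B')(Y) = Add(1, Mul(5, Pow(Y, -2))) (Function('B')(Y) = Add(Mul(5, Pow(Pow(Y, 2), -1)), 1) = Add(Mul(5, Pow(Y, -2)), 1) = Add(1, Mul(5, Pow(Y, -2))))
L = 6 (L = Add(Mul(1, 0), 6) = Add(0, 6) = 6)
Add(Pow(Add(Function('B')(-5), -111), 2), Mul(L, Add(37, -2))) = Add(Pow(Add(Add(1, Mul(5, Pow(-5, -2))), -111), 2), Mul(6, Add(37, -2))) = Add(Pow(Add(Add(1, Mul(5, Rational(1, 25))), -111), 2), Mul(6, 35)) = Add(Pow(Add(Add(1, Rational(1, 5)), -111), 2), 210) = Add(Pow(Add(Rational(6, 5), -111), 2), 210) = Add(Pow(Rational(-549, 5), 2), 210) = Add(Rational(301401, 25), 210) = Rational(306651, 25)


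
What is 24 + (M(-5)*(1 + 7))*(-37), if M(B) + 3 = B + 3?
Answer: 1504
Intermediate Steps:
M(B) = B (M(B) = -3 + (B + 3) = -3 + (3 + B) = B)
24 + (M(-5)*(1 + 7))*(-37) = 24 - 5*(1 + 7)*(-37) = 24 - 5*8*(-37) = 24 - 40*(-37) = 24 + 1480 = 1504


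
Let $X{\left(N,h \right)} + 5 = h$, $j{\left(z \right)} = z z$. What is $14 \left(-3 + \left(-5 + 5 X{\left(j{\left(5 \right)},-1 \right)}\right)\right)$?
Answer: $-532$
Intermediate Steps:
$j{\left(z \right)} = z^{2}$
$X{\left(N,h \right)} = -5 + h$
$14 \left(-3 + \left(-5 + 5 X{\left(j{\left(5 \right)},-1 \right)}\right)\right) = 14 \left(-3 + \left(-5 + 5 \left(-5 - 1\right)\right)\right) = 14 \left(-3 + \left(-5 + 5 \left(-6\right)\right)\right) = 14 \left(-3 - 35\right) = 14 \left(-38\right) = -532$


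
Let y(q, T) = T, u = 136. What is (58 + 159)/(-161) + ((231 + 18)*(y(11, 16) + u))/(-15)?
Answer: -290323/115 ≈ -2524.5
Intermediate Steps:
(58 + 159)/(-161) + ((231 + 18)*(y(11, 16) + u))/(-15) = (58 + 159)/(-161) + ((231 + 18)*(16 + 136))/(-15) = 217*(-1/161) + (249*152)*(-1/15) = -31/23 + 37848*(-1/15) = -31/23 - 12616/5 = -290323/115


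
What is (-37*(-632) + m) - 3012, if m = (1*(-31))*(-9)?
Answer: 20651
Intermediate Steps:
m = 279 (m = -31*(-9) = 279)
(-37*(-632) + m) - 3012 = (-37*(-632) + 279) - 3012 = (23384 + 279) - 3012 = 23663 - 3012 = 20651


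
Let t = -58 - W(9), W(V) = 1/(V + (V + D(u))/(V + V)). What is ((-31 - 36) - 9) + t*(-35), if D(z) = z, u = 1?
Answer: 168359/86 ≈ 1957.7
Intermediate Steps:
W(V) = 1/(V + (1 + V)/(2*V)) (W(V) = 1/(V + (V + 1)/(V + V)) = 1/(V + (1 + V)/((2*V))) = 1/(V + (1 + V)*(1/(2*V))) = 1/(V + (1 + V)/(2*V)))
t = -4997/86 (t = -58 - 2*9/(1 + 9 + 2*9²) = -58 - 2*9/(1 + 9 + 2*81) = -58 - 2*9/(1 + 9 + 162) = -58 - 2*9/172 = -58 - 1*9/86 = -58 - 9/86 = -4997/86 ≈ -58.105)
((-31 - 36) - 9) + t*(-35) = ((-31 - 36) - 9) - 4997/86*(-35) = (-67 - 9) + 174895/86 = -76 + 174895/86 = 168359/86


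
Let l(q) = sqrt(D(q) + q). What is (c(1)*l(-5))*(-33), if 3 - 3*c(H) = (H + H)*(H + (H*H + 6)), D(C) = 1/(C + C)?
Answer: 143*I*sqrt(510)/10 ≈ 322.94*I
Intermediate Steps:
D(C) = 1/(2*C)
l(q) = sqrt(q + 1/(2*q)) (l(q) = sqrt(1/(2*q) + q) = sqrt(q + 1/(2*q)))
c(H) = 1 - 2*H*(6 + H + H**2)/3 (c(H) = 1 - (H + H)*(H + (H*H + 6))/3 = 1 - 2*H*(H + (H**2 + 6))/3 = 1 - 2*H*(H + (6 + H**2))/3 = 1 - 2*H*(6 + H + H**2)/3)
(c(1)*l(-5))*(-33) = ((1 - 4*1 - 2/3*1**2 - 2/3*1**3)*(sqrt(2/(-5) + 4*(-5))/2))*(-33) = ((1 - 4 - 2/3*1 - 2/3*1)*(sqrt(2*(-1/5) - 20)/2))*(-33) = ((1 - 4 - 2/3 - 2/3)*(sqrt(-2/5 - 20)/2))*(-33) = -13*sqrt(-102/5)/6*(-33) = -13*I*sqrt(510)/5/6*(-33) = -13*I*sqrt(510)/30*(-33) = 143*I*sqrt(510)/10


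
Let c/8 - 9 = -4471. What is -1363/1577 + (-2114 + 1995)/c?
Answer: -48465985/56292592 ≈ -0.86097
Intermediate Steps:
c = -35696 (c = 72 + 8*(-4471) = 72 - 35768 = -35696)
-1363/1577 + (-2114 + 1995)/c = -1363/1577 + (-2114 + 1995)/(-35696) = -1363*1/1577 - 119*(-1/35696) = -1363/1577 + 119/35696 = -48465985/56292592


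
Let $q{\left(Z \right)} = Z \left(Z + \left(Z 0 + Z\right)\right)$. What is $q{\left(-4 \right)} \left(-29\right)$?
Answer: $-928$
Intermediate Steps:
$q{\left(Z \right)} = 2 Z^{2}$ ($q{\left(Z \right)} = Z \left(Z + \left(0 + Z\right)\right) = Z \left(Z + Z\right) = Z 2 Z = 2 Z^{2}$)
$q{\left(-4 \right)} \left(-29\right) = 2 \left(-4\right)^{2} \left(-29\right) = 2 \cdot 16 \left(-29\right) = 32 \left(-29\right) = -928$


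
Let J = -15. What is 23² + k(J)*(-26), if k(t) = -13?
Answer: 867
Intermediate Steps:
23² + k(J)*(-26) = 23² - 13*(-26) = 529 + 338 = 867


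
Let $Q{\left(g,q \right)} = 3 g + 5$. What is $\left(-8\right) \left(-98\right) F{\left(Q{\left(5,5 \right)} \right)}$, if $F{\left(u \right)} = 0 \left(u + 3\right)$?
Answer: $0$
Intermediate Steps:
$Q{\left(g,q \right)} = 5 + 3 g$
$F{\left(u \right)} = 0$ ($F{\left(u \right)} = 0 \left(3 + u\right) = 0$)
$\left(-8\right) \left(-98\right) F{\left(Q{\left(5,5 \right)} \right)} = \left(-8\right) \left(-98\right) 0 = 784 \cdot 0 = 0$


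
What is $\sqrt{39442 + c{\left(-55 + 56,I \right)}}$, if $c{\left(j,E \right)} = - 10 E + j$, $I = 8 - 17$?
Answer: $\sqrt{39533} \approx 198.83$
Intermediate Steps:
$I = -9$
$c{\left(j,E \right)} = j - 10 E$
$\sqrt{39442 + c{\left(-55 + 56,I \right)}} = \sqrt{39442 + \left(\left(-55 + 56\right) - -90\right)} = \sqrt{39442 + \left(1 + 90\right)} = \sqrt{39442 + 91} = \sqrt{39533}$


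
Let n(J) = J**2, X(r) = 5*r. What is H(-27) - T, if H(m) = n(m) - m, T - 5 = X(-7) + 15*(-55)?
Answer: 1611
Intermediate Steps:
T = -855 (T = 5 + (5*(-7) + 15*(-55)) = 5 + (-35 - 825) = 5 - 860 = -855)
H(m) = m**2 - m
H(-27) - T = -27*(-1 - 27) - 1*(-855) = -27*(-28) + 855 = 756 + 855 = 1611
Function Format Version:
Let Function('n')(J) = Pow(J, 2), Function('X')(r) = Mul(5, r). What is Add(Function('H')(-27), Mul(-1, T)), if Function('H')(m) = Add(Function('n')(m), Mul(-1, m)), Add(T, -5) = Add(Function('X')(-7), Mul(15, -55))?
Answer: 1611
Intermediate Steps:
T = -855 (T = Add(5, Add(Mul(5, -7), Mul(15, -55))) = Add(5, Add(-35, -825)) = Add(5, -860) = -855)
Function('H')(m) = Add(Pow(m, 2), Mul(-1, m))
Add(Function('H')(-27), Mul(-1, T)) = Add(Mul(-27, Add(-1, -27)), Mul(-1, -855)) = Add(Mul(-27, -28), 855) = Add(756, 855) = 1611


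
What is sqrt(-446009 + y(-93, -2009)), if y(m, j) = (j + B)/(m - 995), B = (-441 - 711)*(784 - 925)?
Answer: I*sqrt(8252109655)/136 ≈ 667.95*I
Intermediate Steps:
B = 162432 (B = -1152*(-141) = 162432)
y(m, j) = (162432 + j)/(-995 + m) (y(m, j) = (j + 162432)/(m - 995) = (162432 + j)/(-995 + m))
sqrt(-446009 + y(-93, -2009)) = sqrt(-446009 + (162432 - 2009)/(-995 - 93)) = sqrt(-446009 + 160423/(-1088)) = sqrt(-446009 - 1/1088*160423) = sqrt(-446009 - 160423/1088) = sqrt(-485418215/1088) = I*sqrt(8252109655)/136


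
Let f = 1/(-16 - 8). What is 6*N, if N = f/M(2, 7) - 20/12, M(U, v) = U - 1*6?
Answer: -159/16 ≈ -9.9375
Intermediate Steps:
M(U, v) = -6 + U (M(U, v) = U - 6 = -6 + U)
f = -1/24 (f = 1/(-24) = -1/24 ≈ -0.041667)
N = -53/32 (N = -1/(24*(-6 + 2)) - 20/12 = -1/24/(-4) - 20*1/12 = -1/24*(-¼) - 5/3 = 1/96 - 5/3 = -53/32 ≈ -1.6563)
6*N = 6*(-53/32) = -159/16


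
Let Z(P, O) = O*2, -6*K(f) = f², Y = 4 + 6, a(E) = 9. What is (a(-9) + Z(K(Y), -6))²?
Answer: 9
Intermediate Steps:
Y = 10
K(f) = -f²/6
Z(P, O) = 2*O
(a(-9) + Z(K(Y), -6))² = (9 + 2*(-6))² = (9 - 12)² = (-3)² = 9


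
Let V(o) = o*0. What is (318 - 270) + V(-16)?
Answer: 48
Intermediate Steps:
V(o) = 0
(318 - 270) + V(-16) = (318 - 270) + 0 = 48 + 0 = 48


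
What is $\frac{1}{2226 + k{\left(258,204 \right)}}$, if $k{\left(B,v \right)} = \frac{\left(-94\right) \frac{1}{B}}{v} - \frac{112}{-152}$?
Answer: $\frac{500004}{1113376435} \approx 0.00044909$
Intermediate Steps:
$k{\left(B,v \right)} = \frac{14}{19} - \frac{94}{B v}$ ($k{\left(B,v \right)} = - \frac{94}{B v} - - \frac{14}{19} = - \frac{94}{B v} + \frac{14}{19} = \frac{14}{19} - \frac{94}{B v}$)
$\frac{1}{2226 + k{\left(258,204 \right)}} = \frac{1}{2226 + \left(\frac{14}{19} - \frac{94}{258 \cdot 204}\right)} = \frac{1}{2226 + \left(\frac{14}{19} - \frac{47}{129} \cdot \frac{1}{204}\right)} = \frac{1}{2226 + \left(\frac{14}{19} - \frac{47}{26316}\right)} = \frac{1}{2226 + \frac{367531}{500004}} = \frac{1}{\frac{1113376435}{500004}} = \frac{500004}{1113376435}$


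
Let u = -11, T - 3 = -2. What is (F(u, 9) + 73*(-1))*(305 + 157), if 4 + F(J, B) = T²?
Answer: -35112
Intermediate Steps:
T = 1 (T = 3 - 2 = 1)
F(J, B) = -3 (F(J, B) = -4 + 1² = -4 + 1 = -3)
(F(u, 9) + 73*(-1))*(305 + 157) = (-3 + 73*(-1))*(305 + 157) = (-3 - 73)*462 = -76*462 = -35112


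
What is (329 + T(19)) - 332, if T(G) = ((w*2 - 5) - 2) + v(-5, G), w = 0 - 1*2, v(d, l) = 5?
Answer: -9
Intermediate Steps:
w = -2 (w = 0 - 2 = -2)
T(G) = -6 (T(G) = ((-2*2 - 5) - 2) + 5 = ((-4 - 5) - 2) + 5 = (-9 - 2) + 5 = -11 + 5 = -6)
(329 + T(19)) - 332 = (329 - 6) - 332 = 323 - 332 = -9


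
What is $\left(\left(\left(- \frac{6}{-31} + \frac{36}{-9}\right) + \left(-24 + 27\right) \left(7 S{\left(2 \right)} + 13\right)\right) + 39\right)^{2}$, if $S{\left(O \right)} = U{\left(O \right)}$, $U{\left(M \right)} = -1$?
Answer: $\frac{2719201}{961} \approx 2829.6$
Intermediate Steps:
$S{\left(O \right)} = -1$
$\left(\left(\left(- \frac{6}{-31} + \frac{36}{-9}\right) + \left(-24 + 27\right) \left(7 S{\left(2 \right)} + 13\right)\right) + 39\right)^{2} = \left(\left(\left(- \frac{6}{-31} + \frac{36}{-9}\right) + \left(-24 + 27\right) \left(7 \left(-1\right) + 13\right)\right) + 39\right)^{2} = \left(\left(\left(\left(-6\right) \left(- \frac{1}{31}\right) + 36 \left(- \frac{1}{9}\right)\right) + 3 \left(-7 + 13\right)\right) + 39\right)^{2} = \left(\left(\left(\frac{6}{31} - 4\right) + 3 \cdot 6\right) + 39\right)^{2} = \left(\left(- \frac{118}{31} + 18\right) + 39\right)^{2} = \left(\frac{440}{31} + 39\right)^{2} = \left(\frac{1649}{31}\right)^{2} = \frac{2719201}{961}$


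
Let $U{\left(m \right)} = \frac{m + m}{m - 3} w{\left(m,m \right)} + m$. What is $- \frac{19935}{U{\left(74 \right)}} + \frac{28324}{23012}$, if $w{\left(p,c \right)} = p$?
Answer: $- \frac{2675985073}{31077706} \approx -86.106$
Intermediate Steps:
$U{\left(m \right)} = m + \frac{2 m^{2}}{-3 + m}$ ($U{\left(m \right)} = \frac{m + m}{m - 3} m + m = \frac{2 m}{-3 + m} m + m = \frac{2 m^{2}}{-3 + m} + m = m + \frac{2 m^{2}}{-3 + m}$)
$- \frac{19935}{U{\left(74 \right)}} + \frac{28324}{23012} = - \frac{19935}{3 \cdot 74 \frac{1}{-3 + 74} \left(-1 + 74\right)} + \frac{28324}{23012} = - \frac{19935}{3 \cdot 74 \cdot \frac{1}{71} \cdot 73} + 28324 \cdot \frac{1}{23012} = - \frac{19935}{3 \cdot 74 \cdot \frac{1}{71} \cdot 73} + \frac{7081}{5753} = - \frac{19935}{\frac{16206}{71}} + \frac{7081}{5753} = \left(-19935\right) \frac{71}{16206} + \frac{7081}{5753} = - \frac{471795}{5402} + \frac{7081}{5753} = - \frac{2675985073}{31077706}$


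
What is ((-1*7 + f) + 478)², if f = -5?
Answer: 217156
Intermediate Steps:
((-1*7 + f) + 478)² = ((-1*7 - 5) + 478)² = ((-7 - 5) + 478)² = (-12 + 478)² = 466² = 217156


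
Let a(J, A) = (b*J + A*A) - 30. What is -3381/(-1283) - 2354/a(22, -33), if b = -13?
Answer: -406669/991759 ≈ -0.41005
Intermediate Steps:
a(J, A) = -30 + A² - 13*J (a(J, A) = (-13*J + A*A) - 30 = (-13*J + A²) - 30 = (A² - 13*J) - 30 = -30 + A² - 13*J)
-3381/(-1283) - 2354/a(22, -33) = -3381/(-1283) - 2354/(-30 + (-33)² - 13*22) = -3381*(-1/1283) - 2354/(-30 + 1089 - 286) = 3381/1283 - 2354/773 = -406669/991759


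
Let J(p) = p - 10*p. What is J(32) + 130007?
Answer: 129719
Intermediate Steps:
J(p) = -9*p
J(32) + 130007 = -9*32 + 130007 = -288 + 130007 = 129719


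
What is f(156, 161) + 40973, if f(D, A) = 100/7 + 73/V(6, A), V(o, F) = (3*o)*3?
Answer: 15493705/378 ≈ 40989.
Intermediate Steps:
V(o, F) = 9*o
f(D, A) = 5911/378 (f(D, A) = 100/7 + 73/((9*6)) = 100*(⅐) + 73/54 = 100/7 + 73*(1/54) = 100/7 + 73/54 = 5911/378)
f(156, 161) + 40973 = 5911/378 + 40973 = 15493705/378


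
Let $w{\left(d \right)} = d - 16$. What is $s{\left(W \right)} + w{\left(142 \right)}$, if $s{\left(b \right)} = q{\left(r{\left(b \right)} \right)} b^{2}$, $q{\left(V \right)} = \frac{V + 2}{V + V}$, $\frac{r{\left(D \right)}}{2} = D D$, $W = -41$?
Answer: $967$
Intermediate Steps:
$r{\left(D \right)} = 2 D^{2}$ ($r{\left(D \right)} = 2 D D = 2 D^{2}$)
$q{\left(V \right)} = \frac{2 + V}{2 V}$
$w{\left(d \right)} = -16 + d$
$s{\left(b \right)} = \frac{1}{2} + \frac{b^{2}}{2}$ ($s{\left(b \right)} = \frac{2 + 2 b^{2}}{2 \cdot 2 b^{2}} b^{2} = \frac{\frac{1}{2 b^{2}} \left(2 + 2 b^{2}\right)}{2} b^{2} = \frac{2 + 2 b^{2}}{4 b^{2}} b^{2} = \frac{1}{2} + \frac{b^{2}}{2}$)
$s{\left(W \right)} + w{\left(142 \right)} = \left(\frac{1}{2} + \frac{\left(-41\right)^{2}}{2}\right) + \left(-16 + 142\right) = \left(\frac{1}{2} + \frac{1}{2} \cdot 1681\right) + 126 = \left(\frac{1}{2} + \frac{1681}{2}\right) + 126 = 841 + 126 = 967$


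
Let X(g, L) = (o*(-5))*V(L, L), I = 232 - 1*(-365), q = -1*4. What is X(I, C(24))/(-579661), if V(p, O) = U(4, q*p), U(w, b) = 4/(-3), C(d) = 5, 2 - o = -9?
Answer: -220/1738983 ≈ -0.00012651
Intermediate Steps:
o = 11 (o = 2 - 1*(-9) = 2 + 9 = 11)
q = -4
U(w, b) = -4/3 (U(w, b) = 4*(-1/3) = -4/3)
V(p, O) = -4/3
I = 597 (I = 232 + 365 = 597)
X(g, L) = 220/3 (X(g, L) = (11*(-5))*(-4/3) = -55*(-4/3) = 220/3)
X(I, C(24))/(-579661) = (220/3)/(-579661) = (220/3)*(-1/579661) = -220/1738983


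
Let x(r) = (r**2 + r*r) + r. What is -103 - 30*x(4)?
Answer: -1183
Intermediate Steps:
x(r) = r + 2*r**2 (x(r) = (r**2 + r**2) + r = 2*r**2 + r = r + 2*r**2)
-103 - 30*x(4) = -103 - 120*(1 + 2*4) = -103 - 120*(1 + 8) = -103 - 120*9 = -103 - 30*36 = -103 - 1080 = -1183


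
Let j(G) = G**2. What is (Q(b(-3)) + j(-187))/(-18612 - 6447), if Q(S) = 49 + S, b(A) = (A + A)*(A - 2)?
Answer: -35048/25059 ≈ -1.3986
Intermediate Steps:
b(A) = 2*A*(-2 + A) (b(A) = (2*A)*(-2 + A) = 2*A*(-2 + A))
(Q(b(-3)) + j(-187))/(-18612 - 6447) = ((49 + 2*(-3)*(-2 - 3)) + (-187)**2)/(-18612 - 6447) = ((49 + 2*(-3)*(-5)) + 34969)/(-25059) = ((49 + 30) + 34969)*(-1/25059) = (79 + 34969)*(-1/25059) = 35048*(-1/25059) = -35048/25059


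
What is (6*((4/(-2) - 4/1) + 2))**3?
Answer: -13824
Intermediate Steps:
(6*((4/(-2) - 4/1) + 2))**3 = (6*((4*(-1/2) - 4*1) + 2))**3 = (6*((-2 - 4) + 2))**3 = (6*(-6 + 2))**3 = (6*(-4))**3 = (-24)**3 = -13824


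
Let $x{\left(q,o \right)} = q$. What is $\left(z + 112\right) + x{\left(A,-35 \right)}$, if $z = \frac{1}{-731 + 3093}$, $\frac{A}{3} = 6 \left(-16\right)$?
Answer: $- \frac{415711}{2362} \approx -176.0$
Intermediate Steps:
$A = -288$ ($A = 3 \cdot 6 \left(-16\right) = 3 \left(-96\right) = -288$)
$z = \frac{1}{2362} \approx 0.00042337$
$\left(z + 112\right) + x{\left(A,-35 \right)} = \left(\frac{1}{2362} + 112\right) - 288 = \frac{264545}{2362} - 288 = - \frac{415711}{2362}$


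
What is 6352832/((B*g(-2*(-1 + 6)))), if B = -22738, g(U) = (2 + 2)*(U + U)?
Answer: 198526/56845 ≈ 3.4924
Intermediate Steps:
g(U) = 8*U (g(U) = 4*(2*U) = 8*U)
6352832/((B*g(-2*(-1 + 6)))) = 6352832/((-181904*(-2*(-1 + 6)))) = 6352832/((-181904*(-2*5))) = 6352832/((-181904*(-10))) = 6352832/((-22738*(-80))) = 6352832/1819040 = 6352832*(1/1819040) = 198526/56845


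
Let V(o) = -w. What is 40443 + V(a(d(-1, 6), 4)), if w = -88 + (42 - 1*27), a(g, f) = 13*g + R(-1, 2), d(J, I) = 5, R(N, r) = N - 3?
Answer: 40516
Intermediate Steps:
R(N, r) = -3 + N
a(g, f) = -4 + 13*g (a(g, f) = 13*g + (-3 - 1) = 13*g - 4 = -4 + 13*g)
w = -73 (w = -88 + (42 - 27) = -88 + 15 = -73)
V(o) = 73 (V(o) = -1*(-73) = 73)
40443 + V(a(d(-1, 6), 4)) = 40443 + 73 = 40516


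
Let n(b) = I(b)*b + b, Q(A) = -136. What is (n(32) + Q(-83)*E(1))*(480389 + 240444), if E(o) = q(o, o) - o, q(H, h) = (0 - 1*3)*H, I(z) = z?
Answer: 1153332800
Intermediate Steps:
q(H, h) = -3*H (q(H, h) = (0 - 3)*H = -3*H)
E(o) = -4*o (E(o) = -3*o - o = -4*o)
n(b) = b + b**2 (n(b) = b*b + b = b**2 + b = b + b**2)
(n(32) + Q(-83)*E(1))*(480389 + 240444) = (32*(1 + 32) - (-544))*(480389 + 240444) = (32*33 - 136*(-4))*720833 = (1056 + 544)*720833 = 1600*720833 = 1153332800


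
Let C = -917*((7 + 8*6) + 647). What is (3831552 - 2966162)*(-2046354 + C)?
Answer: -2327975254320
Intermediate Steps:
C = -643734 (C = -917*((7 + 48) + 647) = -917*(55 + 647) = -917*702 = -643734)
(3831552 - 2966162)*(-2046354 + C) = (3831552 - 2966162)*(-2046354 - 643734) = 865390*(-2690088) = -2327975254320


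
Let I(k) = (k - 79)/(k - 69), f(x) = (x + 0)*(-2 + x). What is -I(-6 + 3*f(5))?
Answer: -4/3 ≈ -1.3333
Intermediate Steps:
f(x) = x*(-2 + x)
I(k) = (-79 + k)/(-69 + k)
-I(-6 + 3*f(5)) = -(-79 + (-6 + 3*(5*(-2 + 5))))/(-69 + (-6 + 3*(5*(-2 + 5)))) = -(-79 + (-6 + 3*(5*3)))/(-69 + (-6 + 3*(5*3))) = -(-79 + (-6 + 3*15))/(-69 + (-6 + 3*15)) = -(-79 + (-6 + 45))/(-69 + (-6 + 45)) = -(-79 + 39)/(-69 + 39) = -(-40)/(-30) = -(-1)*(-40)/30 = -1*4/3 = -4/3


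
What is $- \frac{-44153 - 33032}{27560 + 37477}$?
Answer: $\frac{77185}{65037} \approx 1.1868$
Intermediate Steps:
$- \frac{-44153 - 33032}{27560 + 37477} = - \frac{-77185}{65037} = \left(-1\right) \left(- \frac{77185}{65037}\right) = \frac{77185}{65037}$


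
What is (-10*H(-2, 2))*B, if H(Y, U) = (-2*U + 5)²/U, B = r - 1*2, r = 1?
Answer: 5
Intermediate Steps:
B = -1 (B = 1 - 1*2 = 1 - 2 = -1)
H(Y, U) = (5 - 2*U)²/U
(-10*H(-2, 2))*B = -10*(-5 + 2*2)²/2*(-1) = -5*(-5 + 4)²*(-1) = -5*(-1)²*(-1) = -5*(-1) = 5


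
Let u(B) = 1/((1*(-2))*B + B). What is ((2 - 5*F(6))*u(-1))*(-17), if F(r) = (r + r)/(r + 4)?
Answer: 68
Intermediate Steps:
F(r) = 2*r/(4 + r) (F(r) = (2*r)/(4 + r) = 2*r/(4 + r))
u(B) = -1/B (u(B) = 1/(-2*B + B) = 1/(-B) = -1/B)
((2 - 5*F(6))*u(-1))*(-17) = ((2 - 10*6/(4 + 6))*(-1/(-1)))*(-17) = ((2 - 10*6/10)*(-1*(-1)))*(-17) = ((2 - 10*6/10)*1)*(-17) = ((2 - 5*6/5)*1)*(-17) = ((2 - 6)*1)*(-17) = -4*1*(-17) = -4*(-17) = 68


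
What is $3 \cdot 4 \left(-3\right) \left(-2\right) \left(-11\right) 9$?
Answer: $-7128$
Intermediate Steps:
$3 \cdot 4 \left(-3\right) \left(-2\right) \left(-11\right) 9 = 12 \left(-3\right) 22 \cdot 9 = \left(-36\right) 198 = -7128$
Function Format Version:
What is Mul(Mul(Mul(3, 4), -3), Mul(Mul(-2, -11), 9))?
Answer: -7128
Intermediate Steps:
Mul(Mul(Mul(3, 4), -3), Mul(Mul(-2, -11), 9)) = Mul(Mul(12, -3), Mul(22, 9)) = Mul(-36, 198) = -7128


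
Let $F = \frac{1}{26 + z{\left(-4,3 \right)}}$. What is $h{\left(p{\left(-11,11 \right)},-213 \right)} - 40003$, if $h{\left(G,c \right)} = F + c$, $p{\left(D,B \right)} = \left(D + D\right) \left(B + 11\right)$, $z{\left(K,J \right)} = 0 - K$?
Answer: $- \frac{1206479}{30} \approx -40216.0$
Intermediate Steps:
$z{\left(K,J \right)} = - K$
$F = \frac{1}{30}$ ($F = \frac{1}{26 - -4} = \frac{1}{26 + 4} = \frac{1}{30} \approx 0.033333$)
$p{\left(D,B \right)} = 2 D \left(11 + B\right)$
$h{\left(G,c \right)} = \frac{1}{30} + c$
$h{\left(p{\left(-11,11 \right)},-213 \right)} - 40003 = \left(\frac{1}{30} - 213\right) - 40003 = - \frac{6389}{30} - 40003 = - \frac{1206479}{30}$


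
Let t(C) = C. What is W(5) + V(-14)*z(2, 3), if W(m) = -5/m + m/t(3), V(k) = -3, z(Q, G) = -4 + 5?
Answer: -7/3 ≈ -2.3333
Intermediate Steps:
z(Q, G) = 1
W(m) = -5/m + m/3
W(5) + V(-14)*z(2, 3) = (-5/5 + (⅓)*5) - 3*1 = (-5*⅕ + 5/3) - 3 = (-1 + 5/3) - 3 = ⅔ - 3 = -7/3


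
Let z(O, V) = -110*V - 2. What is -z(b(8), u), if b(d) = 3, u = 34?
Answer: 3742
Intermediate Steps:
z(O, V) = -2 - 110*V
-z(b(8), u) = -(-2 - 110*34) = -(-2 - 3740) = -1*(-3742) = 3742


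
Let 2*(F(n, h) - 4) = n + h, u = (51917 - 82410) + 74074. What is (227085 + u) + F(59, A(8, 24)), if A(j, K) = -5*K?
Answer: 541279/2 ≈ 2.7064e+5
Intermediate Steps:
u = 43581 (u = -30493 + 74074 = 43581)
F(n, h) = 4 + h/2 + n/2 (F(n, h) = 4 + (n + h)/2 = 4 + (h + n)/2 = 4 + (h/2 + n/2) = 4 + h/2 + n/2)
(227085 + u) + F(59, A(8, 24)) = (227085 + 43581) + (4 + (-5*24)/2 + (½)*59) = 270666 + (4 + (½)*(-120) + 59/2) = 270666 + (4 - 60 + 59/2) = 270666 - 53/2 = 541279/2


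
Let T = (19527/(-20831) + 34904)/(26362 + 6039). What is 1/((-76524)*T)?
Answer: -674945231/55637975397228 ≈ -1.2131e-5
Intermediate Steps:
T = 727065697/674945231 (T = (19527*(-1/20831) + 34904)/32401 = (-19527/20831 + 34904)*(1/32401) = (727065697/20831)*(1/32401) = 727065697/674945231 ≈ 1.0772)
1/((-76524)*T) = 1/((-76524)*(727065697/674945231)) = -1/76524*674945231/727065697 = -674945231/55637975397228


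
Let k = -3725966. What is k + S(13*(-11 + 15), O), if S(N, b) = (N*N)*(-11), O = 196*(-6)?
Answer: -3755710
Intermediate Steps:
O = -1176
S(N, b) = -11*N² (S(N, b) = N²*(-11) = -11*N²)
k + S(13*(-11 + 15), O) = -3725966 - 11*169*(-11 + 15)² = -3725966 - 11*(13*4)² = -3725966 - 11*52² = -3725966 - 11*2704 = -3725966 - 29744 = -3755710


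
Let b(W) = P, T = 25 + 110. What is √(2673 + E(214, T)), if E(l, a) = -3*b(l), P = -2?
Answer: √2679 ≈ 51.759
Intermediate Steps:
T = 135
b(W) = -2
E(l, a) = 6 (E(l, a) = -3*(-2) = 6)
√(2673 + E(214, T)) = √(2673 + 6) = √2679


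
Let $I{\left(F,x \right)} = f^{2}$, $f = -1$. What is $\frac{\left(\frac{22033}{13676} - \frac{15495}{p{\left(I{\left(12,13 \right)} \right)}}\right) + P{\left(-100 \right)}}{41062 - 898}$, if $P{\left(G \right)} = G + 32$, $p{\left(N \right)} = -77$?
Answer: $\frac{47332875}{14098260176} \approx 0.0033574$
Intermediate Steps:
$I{\left(F,x \right)} = 1$ ($I{\left(F,x \right)} = \left(-1\right)^{2} = 1$)
$P{\left(G \right)} = 32 + G$
$\frac{\left(\frac{22033}{13676} - \frac{15495}{p{\left(I{\left(12,13 \right)} \right)}}\right) + P{\left(-100 \right)}}{41062 - 898} = \frac{\left(\frac{22033}{13676} - \frac{15495}{-77}\right) + \left(32 - 100\right)}{41062 - 898} = \frac{\left(22033 \cdot \frac{1}{13676} - - \frac{15495}{77}\right) - 68}{40164} = \left(\left(\frac{22033}{13676} + \frac{15495}{77}\right) - 68\right) \frac{1}{40164} = \left(\frac{213606161}{1053052} - 68\right) \frac{1}{40164} = \frac{141998625}{1053052} \cdot \frac{1}{40164} = \frac{47332875}{14098260176}$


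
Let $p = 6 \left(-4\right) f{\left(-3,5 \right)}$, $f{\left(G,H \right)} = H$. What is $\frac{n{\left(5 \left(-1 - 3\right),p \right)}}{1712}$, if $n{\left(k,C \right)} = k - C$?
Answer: $\frac{25}{428} \approx 0.058411$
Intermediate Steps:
$p = -120$ ($p = 6 \left(-4\right) 5 = \left(-24\right) 5 = -120$)
$\frac{n{\left(5 \left(-1 - 3\right),p \right)}}{1712} = \frac{5 \left(-1 - 3\right) - -120}{1712} = \left(5 \left(-4\right) + 120\right) \frac{1}{1712} = \left(-20 + 120\right) \frac{1}{1712} = 100 \cdot \frac{1}{1712} = \frac{25}{428}$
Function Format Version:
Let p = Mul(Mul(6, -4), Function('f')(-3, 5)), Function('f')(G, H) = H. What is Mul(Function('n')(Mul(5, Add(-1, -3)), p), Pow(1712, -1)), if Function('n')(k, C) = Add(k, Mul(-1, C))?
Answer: Rational(25, 428) ≈ 0.058411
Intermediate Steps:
p = -120 (p = Mul(Mul(6, -4), 5) = Mul(-24, 5) = -120)
Mul(Function('n')(Mul(5, Add(-1, -3)), p), Pow(1712, -1)) = Mul(Add(Mul(5, Add(-1, -3)), Mul(-1, -120)), Pow(1712, -1)) = Mul(Add(Mul(5, -4), 120), Rational(1, 1712)) = Mul(Add(-20, 120), Rational(1, 1712)) = Mul(100, Rational(1, 1712)) = Rational(25, 428)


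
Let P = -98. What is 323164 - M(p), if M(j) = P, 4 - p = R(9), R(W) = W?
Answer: 323262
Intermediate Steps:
p = -5 (p = 4 - 1*9 = 4 - 9 = -5)
M(j) = -98
323164 - M(p) = 323164 - 1*(-98) = 323164 + 98 = 323262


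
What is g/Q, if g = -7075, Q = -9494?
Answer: 7075/9494 ≈ 0.74521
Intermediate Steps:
g/Q = -7075/(-9494) = -7075*(-1/9494) = 7075/9494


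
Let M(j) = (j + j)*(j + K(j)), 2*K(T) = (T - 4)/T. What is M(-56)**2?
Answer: 38588944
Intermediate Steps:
K(T) = (-4 + T)/(2*T) (K(T) = ((T - 4)/T)/2 = ((-4 + T)/T)/2 = (-4 + T)/(2*T))
M(j) = 2*j*(j + (-4 + j)/(2*j)) (M(j) = (j + j)*(j + (-4 + j)/(2*j)) = (2*j)*(j + (-4 + j)/(2*j)) = 2*j*(j + (-4 + j)/(2*j)))
M(-56)**2 = (-4 - 56 + 2*(-56)**2)**2 = (-4 - 56 + 2*3136)**2 = (-4 - 56 + 6272)**2 = 6212**2 = 38588944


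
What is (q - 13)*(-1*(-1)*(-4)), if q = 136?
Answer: -492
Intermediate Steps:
(q - 13)*(-1*(-1)*(-4)) = (136 - 13)*(-1*(-1)*(-4)) = 123*(1*(-4)) = 123*(-4) = -492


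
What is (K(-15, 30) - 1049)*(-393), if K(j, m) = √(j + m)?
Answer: 412257 - 393*√15 ≈ 4.1074e+5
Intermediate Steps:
(K(-15, 30) - 1049)*(-393) = (√(-15 + 30) - 1049)*(-393) = (√15 - 1049)*(-393) = (-1049 + √15)*(-393) = 412257 - 393*√15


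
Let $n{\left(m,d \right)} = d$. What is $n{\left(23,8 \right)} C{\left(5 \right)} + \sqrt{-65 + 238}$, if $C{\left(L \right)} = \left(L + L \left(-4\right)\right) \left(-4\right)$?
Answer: $480 + \sqrt{173} \approx 493.15$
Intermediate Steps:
$C{\left(L \right)} = 12 L$ ($C{\left(L \right)} = \left(L - 4 L\right) \left(-4\right) = - 3 L \left(-4\right) = 12 L$)
$n{\left(23,8 \right)} C{\left(5 \right)} + \sqrt{-65 + 238} = 8 \cdot 12 \cdot 5 + \sqrt{-65 + 238} = 8 \cdot 60 + \sqrt{173} = 480 + \sqrt{173}$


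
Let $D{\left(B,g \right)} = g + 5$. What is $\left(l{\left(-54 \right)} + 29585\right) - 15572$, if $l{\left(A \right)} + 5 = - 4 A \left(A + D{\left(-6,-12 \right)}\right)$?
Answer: $832$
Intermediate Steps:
$D{\left(B,g \right)} = 5 + g$
$l{\left(A \right)} = -5 - 4 A \left(-7 + A\right)$ ($l{\left(A \right)} = -5 + - 4 A \left(A + \left(5 - 12\right)\right) = -5 + - 4 A \left(A - 7\right) = -5 + - 4 A \left(-7 + A\right) = -5 - 4 A \left(-7 + A\right)$)
$\left(l{\left(-54 \right)} + 29585\right) - 15572 = \left(\left(-5 - 4 \left(-54\right)^{2} + 28 \left(-54\right)\right) + 29585\right) - 15572 = \left(\left(-5 - 11664 - 1512\right) + 29585\right) - 15572 = \left(-13181 + 29585\right) - 15572 = 16404 - 15572 = 832$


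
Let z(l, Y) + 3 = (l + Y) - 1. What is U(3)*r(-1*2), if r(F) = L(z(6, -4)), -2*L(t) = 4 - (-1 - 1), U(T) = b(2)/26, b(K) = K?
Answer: -3/13 ≈ -0.23077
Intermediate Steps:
z(l, Y) = -4 + Y + l (z(l, Y) = -3 + ((l + Y) - 1) = -3 + ((Y + l) - 1) = -3 + (-1 + Y + l) = -4 + Y + l)
U(T) = 1/13 (U(T) = 2/26 = 2*(1/26) = 1/13)
L(t) = -3 (L(t) = -(4 - (-1 - 1))/2 = -(4 - 1*(-2))/2 = -(4 + 2)/2 = -½*6 = -3)
r(F) = -3
U(3)*r(-1*2) = (1/13)*(-3) = -3/13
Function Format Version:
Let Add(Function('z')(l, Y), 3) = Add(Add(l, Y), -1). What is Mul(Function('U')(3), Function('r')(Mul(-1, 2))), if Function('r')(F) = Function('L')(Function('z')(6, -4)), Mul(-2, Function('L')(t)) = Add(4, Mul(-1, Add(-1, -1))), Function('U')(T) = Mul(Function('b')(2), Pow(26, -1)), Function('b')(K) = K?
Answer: Rational(-3, 13) ≈ -0.23077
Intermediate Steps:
Function('z')(l, Y) = Add(-4, Y, l) (Function('z')(l, Y) = Add(-3, Add(Add(l, Y), -1)) = Add(-3, Add(Add(Y, l), -1)) = Add(-3, Add(-1, Y, l)) = Add(-4, Y, l))
Function('U')(T) = Rational(1, 13) (Function('U')(T) = Mul(2, Pow(26, -1)) = Mul(2, Rational(1, 26)) = Rational(1, 13))
Function('L')(t) = -3 (Function('L')(t) = Mul(Rational(-1, 2), Add(4, Mul(-1, Add(-1, -1)))) = Mul(Rational(-1, 2), Add(4, Mul(-1, -2))) = Mul(Rational(-1, 2), Add(4, 2)) = Mul(Rational(-1, 2), 6) = -3)
Function('r')(F) = -3
Mul(Function('U')(3), Function('r')(Mul(-1, 2))) = Mul(Rational(1, 13), -3) = Rational(-3, 13)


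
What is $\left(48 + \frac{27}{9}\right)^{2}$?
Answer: $2601$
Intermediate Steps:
$\left(48 + \frac{27}{9}\right)^{2} = \left(48 + 27 \cdot \frac{1}{9}\right)^{2} = \left(48 + 3\right)^{2} = 51^{2} = 2601$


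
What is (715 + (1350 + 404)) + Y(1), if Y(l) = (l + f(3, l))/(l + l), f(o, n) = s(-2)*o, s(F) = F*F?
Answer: 4951/2 ≈ 2475.5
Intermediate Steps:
s(F) = F²
f(o, n) = 4*o (f(o, n) = (-2)²*o = 4*o)
Y(l) = (12 + l)/(2*l) (Y(l) = (l + 4*3)/(l + l) = (l + 12)/((2*l)) = (12 + l)*(1/(2*l)) = (12 + l)/(2*l))
(715 + (1350 + 404)) + Y(1) = (715 + (1350 + 404)) + (½)*(12 + 1)/1 = (715 + 1754) + (½)*1*13 = 2469 + 13/2 = 4951/2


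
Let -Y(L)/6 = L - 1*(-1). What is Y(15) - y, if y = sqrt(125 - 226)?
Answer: -96 - I*sqrt(101) ≈ -96.0 - 10.05*I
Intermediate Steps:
y = I*sqrt(101) (y = sqrt(-101) = I*sqrt(101) ≈ 10.05*I)
Y(L) = -6 - 6*L (Y(L) = -6*(L - 1*(-1)) = -6*(L + 1) = -6*(1 + L) = -6 - 6*L)
Y(15) - y = (-6 - 6*15) - I*sqrt(101) = (-6 - 90) - I*sqrt(101) = -96 - I*sqrt(101)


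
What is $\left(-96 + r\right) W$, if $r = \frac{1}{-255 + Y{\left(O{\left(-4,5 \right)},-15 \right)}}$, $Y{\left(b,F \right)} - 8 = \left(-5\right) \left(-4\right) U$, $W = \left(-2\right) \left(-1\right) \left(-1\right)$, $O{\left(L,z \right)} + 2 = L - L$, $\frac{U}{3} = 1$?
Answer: $\frac{35906}{187} \approx 192.01$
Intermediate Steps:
$U = 3$ ($U = 3 \cdot 1 = 3$)
$O{\left(L,z \right)} = -2$ ($O{\left(L,z \right)} = -2 + \left(L - L\right) = -2 + 0 = -2$)
$W = -2$ ($W = 2 \left(-1\right) = -2$)
$Y{\left(b,F \right)} = 68$ ($Y{\left(b,F \right)} = 8 + \left(-5\right) \left(-4\right) 3 = 8 + 20 \cdot 3 = 8 + 60 = 68$)
$r = - \frac{1}{187}$ ($r = \frac{1}{-255 + 68} = \frac{1}{-187} = - \frac{1}{187} \approx -0.0053476$)
$\left(-96 + r\right) W = \left(-96 - \frac{1}{187}\right) \left(-2\right) = \left(- \frac{17953}{187}\right) \left(-2\right) = \frac{35906}{187}$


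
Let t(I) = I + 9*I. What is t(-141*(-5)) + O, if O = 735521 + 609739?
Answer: 1352310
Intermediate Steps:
O = 1345260
t(I) = 10*I
t(-141*(-5)) + O = 10*(-141*(-5)) + 1345260 = 10*705 + 1345260 = 7050 + 1345260 = 1352310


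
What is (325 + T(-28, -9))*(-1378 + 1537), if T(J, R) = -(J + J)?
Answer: 60579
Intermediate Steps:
T(J, R) = -2*J
(325 + T(-28, -9))*(-1378 + 1537) = (325 - 2*(-28))*(-1378 + 1537) = (325 + 56)*159 = 381*159 = 60579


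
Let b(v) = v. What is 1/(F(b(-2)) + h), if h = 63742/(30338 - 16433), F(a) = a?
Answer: 13905/35932 ≈ 0.38698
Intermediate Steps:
h = 63742/13905 ≈ 4.5841
1/(F(b(-2)) + h) = 1/(-2 + 63742/13905) = 1/(35932/13905) = 13905/35932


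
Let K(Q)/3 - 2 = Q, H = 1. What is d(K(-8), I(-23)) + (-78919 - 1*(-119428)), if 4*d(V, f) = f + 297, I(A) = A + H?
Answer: 162311/4 ≈ 40578.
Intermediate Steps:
K(Q) = 6 + 3*Q
I(A) = 1 + A (I(A) = A + 1 = 1 + A)
d(V, f) = 297/4 + f/4 (d(V, f) = (f + 297)/4 = (297 + f)/4 = 297/4 + f/4)
d(K(-8), I(-23)) + (-78919 - 1*(-119428)) = (297/4 + (1 - 23)/4) + (-78919 - 1*(-119428)) = (297/4 + (¼)*(-22)) + (-78919 + 119428) = (297/4 - 11/2) + 40509 = 275/4 + 40509 = 162311/4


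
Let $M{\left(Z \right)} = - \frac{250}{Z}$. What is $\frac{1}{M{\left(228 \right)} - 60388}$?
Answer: $- \frac{114}{6884357} \approx -1.6559 \cdot 10^{-5}$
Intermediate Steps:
$\frac{1}{M{\left(228 \right)} - 60388} = \frac{1}{- \frac{250}{228} - 60388} = \frac{1}{\left(-250\right) \frac{1}{228} - 60388} = \frac{1}{- \frac{125}{114} - 60388} = \frac{1}{- \frac{6884357}{114}} = - \frac{114}{6884357}$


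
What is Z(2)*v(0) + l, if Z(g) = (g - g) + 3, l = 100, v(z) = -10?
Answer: 70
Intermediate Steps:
Z(g) = 3 (Z(g) = 0 + 3 = 3)
Z(2)*v(0) + l = 3*(-10) + 100 = -30 + 100 = 70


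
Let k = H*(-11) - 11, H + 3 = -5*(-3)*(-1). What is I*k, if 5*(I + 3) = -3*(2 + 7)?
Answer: -7854/5 ≈ -1570.8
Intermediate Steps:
H = -18 (H = -3 - 5*(-3)*(-1) = -3 + 15*(-1) = -3 - 15 = -18)
k = 187 (k = -18*(-11) - 11 = 198 - 11 = 187)
I = -42/5 (I = -3 + (-3*(2 + 7))/5 = -3 + (-3*9)/5 = -3 + (⅕)*(-27) = -3 - 27/5 = -42/5 ≈ -8.4000)
I*k = -42/5*187 = -7854/5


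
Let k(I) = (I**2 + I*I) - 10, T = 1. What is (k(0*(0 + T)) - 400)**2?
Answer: 168100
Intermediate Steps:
k(I) = -10 + 2*I**2 (k(I) = (I**2 + I**2) - 10 = 2*I**2 - 10 = -10 + 2*I**2)
(k(0*(0 + T)) - 400)**2 = ((-10 + 2*(0*(0 + 1))**2) - 400)**2 = ((-10 + 2*(0*1)**2) - 400)**2 = ((-10 + 2*0**2) - 400)**2 = ((-10 + 2*0) - 400)**2 = ((-10 + 0) - 400)**2 = (-10 - 400)**2 = (-410)**2 = 168100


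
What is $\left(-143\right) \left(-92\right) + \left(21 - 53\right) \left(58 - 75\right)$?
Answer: $13700$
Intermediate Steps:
$\left(-143\right) \left(-92\right) + \left(21 - 53\right) \left(58 - 75\right) = 13156 - -544 = 13156 + 544 = 13700$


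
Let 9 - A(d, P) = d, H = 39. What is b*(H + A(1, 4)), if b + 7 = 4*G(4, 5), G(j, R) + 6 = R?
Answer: -517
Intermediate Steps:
A(d, P) = 9 - d
G(j, R) = -6 + R
b = -11 (b = -7 + 4*(-6 + 5) = -7 + 4*(-1) = -7 - 4 = -11)
b*(H + A(1, 4)) = -11*(39 + (9 - 1*1)) = -11*(39 + (9 - 1)) = -11*(39 + 8) = -11*47 = -517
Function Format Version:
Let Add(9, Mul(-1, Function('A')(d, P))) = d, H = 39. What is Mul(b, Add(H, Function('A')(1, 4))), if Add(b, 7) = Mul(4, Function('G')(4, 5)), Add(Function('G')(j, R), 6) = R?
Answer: -517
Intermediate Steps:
Function('A')(d, P) = Add(9, Mul(-1, d))
Function('G')(j, R) = Add(-6, R)
b = -11 (b = Add(-7, Mul(4, Add(-6, 5))) = Add(-7, Mul(4, -1)) = Add(-7, -4) = -11)
Mul(b, Add(H, Function('A')(1, 4))) = Mul(-11, Add(39, Add(9, Mul(-1, 1)))) = Mul(-11, Add(39, Add(9, -1))) = Mul(-11, Add(39, 8)) = Mul(-11, 47) = -517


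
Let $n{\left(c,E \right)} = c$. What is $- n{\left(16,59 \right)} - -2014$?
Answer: $1998$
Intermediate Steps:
$- n{\left(16,59 \right)} - -2014 = \left(-1\right) 16 - -2014 = -16 + 2014 = 1998$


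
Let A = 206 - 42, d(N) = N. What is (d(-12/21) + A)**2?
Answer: 1308736/49 ≈ 26709.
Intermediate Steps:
A = 164
(d(-12/21) + A)**2 = (-12/21 + 164)**2 = (-12*1/21 + 164)**2 = (-4/7 + 164)**2 = (1144/7)**2 = 1308736/49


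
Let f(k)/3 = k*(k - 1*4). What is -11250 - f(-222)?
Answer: -161766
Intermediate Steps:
f(k) = 3*k*(-4 + k) (f(k) = 3*(k*(k - 1*4)) = 3*(k*(k - 4)) = 3*(k*(-4 + k)) = 3*k*(-4 + k))
-11250 - f(-222) = -11250 - 3*(-222)*(-4 - 222) = -11250 - 3*(-222)*(-226) = -11250 - 1*150516 = -11250 - 150516 = -161766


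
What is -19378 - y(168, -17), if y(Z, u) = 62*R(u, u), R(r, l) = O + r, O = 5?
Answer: -18634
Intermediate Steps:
R(r, l) = 5 + r
y(Z, u) = 310 + 62*u (y(Z, u) = 62*(5 + u) = 310 + 62*u)
-19378 - y(168, -17) = -19378 - (310 + 62*(-17)) = -19378 - (310 - 1054) = -19378 - 1*(-744) = -19378 + 744 = -18634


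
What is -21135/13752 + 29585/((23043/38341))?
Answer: 1733184532435/35209704 ≈ 49225.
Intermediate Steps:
-21135/13752 + 29585/((23043/38341)) = -21135*1/13752 + 29585/((23043*(1/38341))) = -7045/4584 + 29585/(23043/38341) = -7045/4584 + 29585*(38341/23043) = -7045/4584 + 1134318485/23043 = 1733184532435/35209704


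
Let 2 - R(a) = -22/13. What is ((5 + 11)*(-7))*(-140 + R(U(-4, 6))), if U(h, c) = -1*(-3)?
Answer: 198464/13 ≈ 15266.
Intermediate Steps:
U(h, c) = 3
R(a) = 48/13 (R(a) = 2 - (-22)/13 = 2 - 1*(-22/13) = 2 + 22/13 = 48/13)
((5 + 11)*(-7))*(-140 + R(U(-4, 6))) = ((5 + 11)*(-7))*(-140 + 48/13) = (16*(-7))*(-1772/13) = -112*(-1772/13) = 198464/13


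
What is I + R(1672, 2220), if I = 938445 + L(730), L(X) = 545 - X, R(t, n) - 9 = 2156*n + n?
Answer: 5726809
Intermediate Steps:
R(t, n) = 9 + 2157*n (R(t, n) = 9 + (2156*n + n) = 9 + 2157*n)
I = 938260 (I = 938445 + (545 - 1*730) = 938445 + (545 - 730) = 938445 - 185 = 938260)
I + R(1672, 2220) = 938260 + (9 + 2157*2220) = 938260 + (9 + 4788540) = 938260 + 4788549 = 5726809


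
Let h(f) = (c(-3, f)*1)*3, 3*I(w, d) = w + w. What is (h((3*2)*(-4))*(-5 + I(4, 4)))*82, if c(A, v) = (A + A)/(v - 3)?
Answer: -1148/9 ≈ -127.56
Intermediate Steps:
I(w, d) = 2*w/3 (I(w, d) = (w + w)/3 = (2*w)/3 = 2*w/3)
c(A, v) = 2*A/(-3 + v) (c(A, v) = (2*A)/(-3 + v) = 2*A/(-3 + v))
h(f) = -18/(-3 + f) (h(f) = ((2*(-3)/(-3 + f))*1)*3 = (-6/(-3 + f)*1)*3 = -6/(-3 + f)*3 = -18/(-3 + f))
(h((3*2)*(-4))*(-5 + I(4, 4)))*82 = ((-18/(-3 + (3*2)*(-4)))*(-5 + (⅔)*4))*82 = ((-18/(-3 + 6*(-4)))*(-5 + 8/3))*82 = (-18/(-3 - 24)*(-7/3))*82 = (-18/(-27)*(-7/3))*82 = (-18*(-1/27)*(-7/3))*82 = ((⅔)*(-7/3))*82 = -14/9*82 = -1148/9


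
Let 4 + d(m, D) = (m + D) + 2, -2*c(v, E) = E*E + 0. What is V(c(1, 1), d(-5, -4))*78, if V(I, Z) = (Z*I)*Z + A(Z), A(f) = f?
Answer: -5577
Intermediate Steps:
c(v, E) = -E²/2 (c(v, E) = -(E*E + 0)/2 = -(E² + 0)/2 = -E²/2)
d(m, D) = -2 + D + m (d(m, D) = -4 + ((m + D) + 2) = -4 + ((D + m) + 2) = -4 + (2 + D + m) = -2 + D + m)
V(I, Z) = Z + I*Z² (V(I, Z) = (Z*I)*Z + Z = (I*Z)*Z + Z = I*Z² + Z = Z + I*Z²)
V(c(1, 1), d(-5, -4))*78 = ((-2 - 4 - 5)*(1 + (-½*1²)*(-2 - 4 - 5)))*78 = -11*(1 - ½*1*(-11))*78 = -11*(1 - ½*(-11))*78 = -11*(1 + 11/2)*78 = -11*13/2*78 = -143/2*78 = -5577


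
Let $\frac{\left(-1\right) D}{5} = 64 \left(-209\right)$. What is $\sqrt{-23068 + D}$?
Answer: $6 \sqrt{1217} \approx 209.31$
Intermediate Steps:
$D = 66880$ ($D = - 5 \cdot 64 \left(-209\right) = \left(-5\right) \left(-13376\right) = 66880$)
$\sqrt{-23068 + D} = \sqrt{-23068 + 66880} = \sqrt{43812} = 6 \sqrt{1217}$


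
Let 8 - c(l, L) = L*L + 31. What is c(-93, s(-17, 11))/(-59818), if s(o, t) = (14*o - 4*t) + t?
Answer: 36732/29909 ≈ 1.2281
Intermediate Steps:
s(o, t) = -3*t + 14*o (s(o, t) = (-4*t + 14*o) + t = -3*t + 14*o)
c(l, L) = -23 - L² (c(l, L) = 8 - (L*L + 31) = 8 - (L² + 31) = 8 - (31 + L²) = 8 + (-31 - L²) = -23 - L²)
c(-93, s(-17, 11))/(-59818) = (-23 - (-3*11 + 14*(-17))²)/(-59818) = (-23 - (-33 - 238)²)*(-1/59818) = (-23 - 1*(-271)²)*(-1/59818) = (-23 - 1*73441)*(-1/59818) = (-23 - 73441)*(-1/59818) = -73464*(-1/59818) = 36732/29909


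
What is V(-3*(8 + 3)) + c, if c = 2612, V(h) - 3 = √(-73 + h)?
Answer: 2615 + I*√106 ≈ 2615.0 + 10.296*I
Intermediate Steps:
V(h) = 3 + √(-73 + h)
V(-3*(8 + 3)) + c = (3 + √(-73 - 3*(8 + 3))) + 2612 = (3 + √(-73 - 3*11)) + 2612 = (3 + √(-73 - 33)) + 2612 = (3 + √(-106)) + 2612 = (3 + I*√106) + 2612 = 2615 + I*√106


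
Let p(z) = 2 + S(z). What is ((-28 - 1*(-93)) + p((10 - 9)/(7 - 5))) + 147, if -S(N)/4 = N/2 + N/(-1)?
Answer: 215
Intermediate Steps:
S(N) = 2*N (S(N) = -4*(N/2 + N/(-1)) = -4*(N*(½) + N*(-1)) = -4*(N/2 - N) = -(-2)*N = 2*N)
p(z) = 2 + 2*z
((-28 - 1*(-93)) + p((10 - 9)/(7 - 5))) + 147 = ((-28 - 1*(-93)) + (2 + 2*((10 - 9)/(7 - 5)))) + 147 = ((-28 + 93) + (2 + 2*(1/2))) + 147 = (65 + (2 + 2*(1*(½)))) + 147 = (65 + (2 + 2*(½))) + 147 = (65 + (2 + 1)) + 147 = (65 + 3) + 147 = 68 + 147 = 215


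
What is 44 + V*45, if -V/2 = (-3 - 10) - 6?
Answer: 1754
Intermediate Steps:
V = 38 (V = -2*((-3 - 10) - 6) = -2*(-13 - 6) = -2*(-19) = 38)
44 + V*45 = 44 + 38*45 = 44 + 1710 = 1754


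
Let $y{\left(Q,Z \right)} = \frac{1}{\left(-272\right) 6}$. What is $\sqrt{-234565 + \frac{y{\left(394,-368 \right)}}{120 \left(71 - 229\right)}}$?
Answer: $\frac{i \sqrt{97476002538610570}}{644640} \approx 484.32 i$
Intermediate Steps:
$y{\left(Q,Z \right)} = - \frac{1}{1632}$ ($y{\left(Q,Z \right)} = \frac{1}{-1632} = - \frac{1}{1632}$)
$\sqrt{-234565 + \frac{y{\left(394,-368 \right)}}{120 \left(71 - 229\right)}} = \sqrt{-234565 - \frac{1}{1632 \cdot 120 \left(71 - 229\right)}} = \sqrt{-234565 - \frac{1}{1632 \cdot 120 \left(-158\right)}} = \sqrt{-234565 - \frac{1}{1632 \left(-18960\right)}} = \sqrt{-234565 - - \frac{1}{30942720}} = \sqrt{-234565 + \frac{1}{30942720}} = \sqrt{- \frac{7258079116799}{30942720}} = \frac{i \sqrt{97476002538610570}}{644640}$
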